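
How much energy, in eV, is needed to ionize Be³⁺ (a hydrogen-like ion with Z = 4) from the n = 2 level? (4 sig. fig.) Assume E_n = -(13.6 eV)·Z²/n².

54.40 eV

E_n = −13.6 Z²/n² = −217.6/n² eV for Z = 4.
E_2 = −217.6/4 = −54.40 eV, so ionization (to E = 0) requires 54.40 eV.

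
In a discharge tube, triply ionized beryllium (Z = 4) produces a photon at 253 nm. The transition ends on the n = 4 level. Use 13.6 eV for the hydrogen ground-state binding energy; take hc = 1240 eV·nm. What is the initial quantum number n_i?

n_i = 5

The photon energy is ΔE = hc/λ = 1240 / 253 = 4.901 eV.
With Z = 4, ΔE = 217.6 × (1/n_f² − 1/n_i²), so 1/n_f² − 1/n_i² = 0.02252.
With n_f = 4: 1/n_i² = 1/16 − 0.02252 = 0.03998, so n_i ≈ 5.00.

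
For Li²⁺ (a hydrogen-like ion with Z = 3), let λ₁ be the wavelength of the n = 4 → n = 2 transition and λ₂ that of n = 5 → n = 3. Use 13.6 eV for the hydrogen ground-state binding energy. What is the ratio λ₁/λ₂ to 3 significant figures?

λ ∝ 1/ΔE ∝ 1/(1/n_f² − 1/n_i²), and the Z² and hc factors cancel in the ratio.
λ₁/λ₂ = (1/3² − 1/5²)/(1/2² − 1/4²) = 0.07111/0.1875 = 0.379.

0.379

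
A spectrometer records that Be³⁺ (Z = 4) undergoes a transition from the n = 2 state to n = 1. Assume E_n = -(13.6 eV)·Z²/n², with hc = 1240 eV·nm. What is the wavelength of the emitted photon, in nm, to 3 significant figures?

For Z = 4 the level energies scale as Z², so the effective Rydberg energy is 13.6 × 16 = 217.6 eV.
ΔE = 217.6 × (1/1² − 1/2²) = 217.6 × 0.7500 = 163.2 eV.
λ = hc/ΔE = 1240 / 163.2 = 7.60 nm.

7.60 nm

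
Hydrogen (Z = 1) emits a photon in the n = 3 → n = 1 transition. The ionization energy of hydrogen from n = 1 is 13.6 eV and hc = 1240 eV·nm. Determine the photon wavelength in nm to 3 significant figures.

ΔE = 13.60 × (1/1² − 1/3²) = 13.60 × 0.8889 = 12.09 eV.
λ = hc/ΔE = 1240 / 12.09 = 103 nm.
This line belongs to the Lyman series.

103 nm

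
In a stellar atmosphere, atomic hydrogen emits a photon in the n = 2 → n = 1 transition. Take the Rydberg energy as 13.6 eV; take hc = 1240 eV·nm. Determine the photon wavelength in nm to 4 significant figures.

ΔE = 13.60 × (1/1² − 1/2²) = 13.60 × 0.7500 = 10.20 eV.
λ = hc/ΔE = 1240 / 10.20 = 121.6 nm.
This line belongs to the Lyman series.

121.6 nm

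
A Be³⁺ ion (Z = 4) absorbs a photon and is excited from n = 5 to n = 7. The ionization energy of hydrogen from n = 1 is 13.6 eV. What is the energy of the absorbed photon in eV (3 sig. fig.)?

4.26 eV

The Bohr energies scale as Z², so for Z = 4: E_n = −217.6/n² eV.
E_7 = −217.6/49 = −4.441 eV and E_5 = −217.6/25 = −8.704 eV.
The photon energy is |E_7 − E_5| = 4.26 eV.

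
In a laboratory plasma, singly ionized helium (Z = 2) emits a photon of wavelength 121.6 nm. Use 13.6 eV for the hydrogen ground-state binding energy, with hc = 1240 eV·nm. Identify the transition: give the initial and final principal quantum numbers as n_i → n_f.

n_i = 4, n_f = 2

The photon energy is ΔE = hc/λ = 1240 / 121.6 = 10.20 eV.
With Z = 2, ΔE = 54.40 × (1/n_f² − 1/n_i²), so 1/n_f² − 1/n_i² = 0.1875.
Trying n_f = 2 gives 1/n_i² = 0.06255, i.e. n_i ≈ 4; this pair matches.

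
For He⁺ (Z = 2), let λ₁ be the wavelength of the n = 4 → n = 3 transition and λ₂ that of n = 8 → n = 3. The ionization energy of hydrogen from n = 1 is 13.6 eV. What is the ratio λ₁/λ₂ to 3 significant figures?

1.96

λ ∝ 1/ΔE ∝ 1/(1/n_f² − 1/n_i²), and the Z² and hc factors cancel in the ratio.
λ₁/λ₂ = (1/3² − 1/8²)/(1/3² − 1/4²) = 0.09549/0.04861 = 1.96.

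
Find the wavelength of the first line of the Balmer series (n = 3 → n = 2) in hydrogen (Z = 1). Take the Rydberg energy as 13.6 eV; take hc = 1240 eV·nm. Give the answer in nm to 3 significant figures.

656 nm

The Balmer series terminates on n_f = 2; the first line has n_i = 2+1 = 3.
ΔE = 13.60 × (1/2² − 1/3²) = 1.889 eV.
λ = 1240 / 1.889 = 656 nm.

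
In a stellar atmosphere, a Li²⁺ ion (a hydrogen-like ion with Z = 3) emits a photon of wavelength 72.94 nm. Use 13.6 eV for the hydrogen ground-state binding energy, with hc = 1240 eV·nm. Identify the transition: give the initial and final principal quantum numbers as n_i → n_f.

The photon energy is ΔE = hc/λ = 1240 / 72.94 = 17.00 eV.
With Z = 3, ΔE = 122.4 × (1/n_f² − 1/n_i²), so 1/n_f² − 1/n_i² = 0.1389.
Trying n_f = 2 gives 1/n_i² = 0.1111, i.e. n_i ≈ 3; this pair matches.

n_i = 3, n_f = 2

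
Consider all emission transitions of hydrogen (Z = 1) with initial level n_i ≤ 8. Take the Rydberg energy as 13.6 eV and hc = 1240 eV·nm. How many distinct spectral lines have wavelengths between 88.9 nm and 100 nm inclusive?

Enumerate all n_i → n_f pairs with 1 ≤ n_f < n_i ≤ 8 and compute λ = 1240 / [13.6·1·(1/n_f² − 1/n_i²)].
Lines falling in [88.9, 100] nm: 8→1 (92.62 nm), 7→1 (93.08 nm), 6→1 (93.78 nm), 5→1 (94.98 nm), 4→1 (97.25 nm).

5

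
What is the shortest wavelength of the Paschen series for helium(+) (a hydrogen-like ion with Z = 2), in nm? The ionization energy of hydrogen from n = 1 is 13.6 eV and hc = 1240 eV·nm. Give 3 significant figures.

205 nm

The Paschen series has lower level n_f = 3; the series limit corresponds to n_i → ∞.
ΔE_max = 13.6 × 4 / 3² = 6.044 eV.
λ_min = 1240 / 6.044 = 205 nm.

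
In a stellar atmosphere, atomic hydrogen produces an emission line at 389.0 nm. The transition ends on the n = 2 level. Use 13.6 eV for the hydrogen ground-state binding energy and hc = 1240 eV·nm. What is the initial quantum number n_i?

n_i = 8

The photon energy is ΔE = hc/λ = 1240 / 389.0 = 3.188 eV.
With Z = 1, ΔE = 13.60 × (1/n_f² − 1/n_i²), so 1/n_f² − 1/n_i² = 0.2344.
With n_f = 2: 1/n_i² = 1/4 − 0.2344 = 0.01561, so n_i ≈ 8.00.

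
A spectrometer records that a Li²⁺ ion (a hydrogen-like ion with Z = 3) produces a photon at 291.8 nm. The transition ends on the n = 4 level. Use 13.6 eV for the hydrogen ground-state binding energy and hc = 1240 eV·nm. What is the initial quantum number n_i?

The photon energy is ΔE = hc/λ = 1240 / 291.8 = 4.249 eV.
With Z = 3, ΔE = 122.4 × (1/n_f² − 1/n_i²), so 1/n_f² − 1/n_i² = 0.03472.
With n_f = 4: 1/n_i² = 1/16 − 0.03472 = 0.02778, so n_i ≈ 6.00.

n_i = 6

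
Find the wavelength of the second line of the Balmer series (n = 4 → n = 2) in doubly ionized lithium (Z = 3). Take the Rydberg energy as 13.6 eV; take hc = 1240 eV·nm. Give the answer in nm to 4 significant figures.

54.03 nm

The Balmer series terminates on n_f = 2; the second line has n_i = 2+2 = 4.
ΔE = 122.4 × (1/2² − 1/4²) = 22.95 eV.
λ = 1240 / 22.95 = 54.03 nm.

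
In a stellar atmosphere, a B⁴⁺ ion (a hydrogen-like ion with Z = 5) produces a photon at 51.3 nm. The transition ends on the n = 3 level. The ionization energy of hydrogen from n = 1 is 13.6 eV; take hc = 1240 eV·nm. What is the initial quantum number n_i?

n_i = 5

The photon energy is ΔE = hc/λ = 1240 / 51.3 = 24.17 eV.
With Z = 5, ΔE = 340.0 × (1/n_f² − 1/n_i²), so 1/n_f² − 1/n_i² = 0.07109.
With n_f = 3: 1/n_i² = 1/9 − 0.07109 = 0.04002, so n_i ≈ 5.00.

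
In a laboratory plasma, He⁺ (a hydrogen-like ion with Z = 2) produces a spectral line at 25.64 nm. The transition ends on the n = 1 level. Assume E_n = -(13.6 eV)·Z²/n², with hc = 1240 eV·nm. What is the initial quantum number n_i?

The photon energy is ΔE = hc/λ = 1240 / 25.64 = 48.36 eV.
With Z = 2, ΔE = 54.40 × (1/n_f² − 1/n_i²), so 1/n_f² − 1/n_i² = 0.8890.
With n_f = 1: 1/n_i² = 1/1 − 0.8890 = 0.1110, so n_i ≈ 3.00.

n_i = 3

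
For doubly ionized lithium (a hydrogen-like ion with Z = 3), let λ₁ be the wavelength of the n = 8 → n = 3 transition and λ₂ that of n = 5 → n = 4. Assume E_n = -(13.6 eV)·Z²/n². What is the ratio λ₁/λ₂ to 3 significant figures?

0.236

λ ∝ 1/ΔE ∝ 1/(1/n_f² − 1/n_i²), and the Z² and hc factors cancel in the ratio.
λ₁/λ₂ = (1/4² − 1/5²)/(1/3² − 1/8²) = 0.02250/0.09549 = 0.236.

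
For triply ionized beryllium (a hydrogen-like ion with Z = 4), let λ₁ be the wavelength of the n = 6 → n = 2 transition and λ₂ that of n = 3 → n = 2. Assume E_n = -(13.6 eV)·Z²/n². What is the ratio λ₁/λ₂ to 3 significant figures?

λ ∝ 1/ΔE ∝ 1/(1/n_f² − 1/n_i²), and the Z² and hc factors cancel in the ratio.
λ₁/λ₂ = (1/2² − 1/3²)/(1/2² − 1/6²) = 0.1389/0.2222 = 0.625.

0.625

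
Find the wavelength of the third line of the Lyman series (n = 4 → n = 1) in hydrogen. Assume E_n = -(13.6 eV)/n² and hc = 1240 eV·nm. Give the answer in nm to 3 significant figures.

The Lyman series terminates on n_f = 1; the third line has n_i = 1+3 = 4.
ΔE = 13.60 × (1/1² − 1/4²) = 12.75 eV.
λ = 1240 / 12.75 = 97.3 nm.

97.3 nm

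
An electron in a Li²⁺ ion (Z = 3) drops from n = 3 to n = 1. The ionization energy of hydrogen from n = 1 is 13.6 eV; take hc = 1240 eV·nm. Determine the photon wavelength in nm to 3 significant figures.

11.4 nm

For Z = 3 the level energies scale as Z², so the effective Rydberg energy is 13.6 × 9 = 122.4 eV.
ΔE = 122.4 × (1/1² − 1/3²) = 122.4 × 0.8889 = 108.8 eV.
λ = hc/ΔE = 1240 / 108.8 = 11.4 nm.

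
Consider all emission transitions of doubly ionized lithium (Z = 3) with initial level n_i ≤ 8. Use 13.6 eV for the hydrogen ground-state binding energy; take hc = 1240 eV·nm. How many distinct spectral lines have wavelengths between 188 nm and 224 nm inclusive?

Enumerate all n_i → n_f pairs with 1 ≤ n_f < n_i ≤ 8 and compute λ = 1240 / [13.6·9·(1/n_f² − 1/n_i²)].
Lines falling in [188, 224] nm: 4→3 (208.4 nm), 8→4 (216.1 nm).

2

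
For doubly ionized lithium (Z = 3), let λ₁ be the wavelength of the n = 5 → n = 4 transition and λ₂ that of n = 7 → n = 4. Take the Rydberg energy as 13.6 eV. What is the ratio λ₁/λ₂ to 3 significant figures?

1.87

λ ∝ 1/ΔE ∝ 1/(1/n_f² − 1/n_i²), and the Z² and hc factors cancel in the ratio.
λ₁/λ₂ = (1/4² − 1/7²)/(1/4² − 1/5²) = 0.04209/0.02250 = 1.87.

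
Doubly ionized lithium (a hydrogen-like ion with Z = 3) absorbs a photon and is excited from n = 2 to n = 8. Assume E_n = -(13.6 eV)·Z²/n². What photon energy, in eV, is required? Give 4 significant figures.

The Bohr energies scale as Z², so for Z = 3: E_n = −122.4/n² eV.
E_8 = −122.4/64 = −1.913 eV and E_2 = −122.4/4 = −30.60 eV.
The photon energy is |E_8 − E_2| = 28.69 eV.

28.69 eV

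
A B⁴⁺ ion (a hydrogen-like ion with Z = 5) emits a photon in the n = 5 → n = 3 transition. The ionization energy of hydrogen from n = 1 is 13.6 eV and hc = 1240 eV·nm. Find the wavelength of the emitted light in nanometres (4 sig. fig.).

For Z = 5 the level energies scale as Z², so the effective Rydberg energy is 13.6 × 25 = 340.0 eV.
ΔE = 340.0 × (1/3² − 1/5²) = 340.0 × 0.07111 = 24.18 eV.
λ = hc/ΔE = 1240 / 24.18 = 51.29 nm.

51.29 nm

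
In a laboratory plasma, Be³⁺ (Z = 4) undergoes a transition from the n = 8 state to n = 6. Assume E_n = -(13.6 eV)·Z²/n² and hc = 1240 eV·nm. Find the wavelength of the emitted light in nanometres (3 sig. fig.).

469 nm

For Z = 4 the level energies scale as Z², so the effective Rydberg energy is 13.6 × 16 = 217.6 eV.
ΔE = 217.6 × (1/6² − 1/8²) = 217.6 × 0.01215 = 2.644 eV.
λ = hc/ΔE = 1240 / 2.644 = 469 nm.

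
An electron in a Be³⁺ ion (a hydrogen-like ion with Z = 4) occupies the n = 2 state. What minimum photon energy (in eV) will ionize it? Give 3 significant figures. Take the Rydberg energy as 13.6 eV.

E_n = −13.6 Z²/n² = −217.6/n² eV for Z = 4.
E_2 = −217.6/4 = −54.4 eV, so ionization (to E = 0) requires 54.4 eV.

54.4 eV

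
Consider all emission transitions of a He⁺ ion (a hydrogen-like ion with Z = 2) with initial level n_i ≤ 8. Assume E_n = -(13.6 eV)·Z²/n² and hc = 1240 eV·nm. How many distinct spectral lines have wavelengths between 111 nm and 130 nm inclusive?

1

Enumerate all n_i → n_f pairs with 1 ≤ n_f < n_i ≤ 8 and compute λ = 1240 / [13.6·4·(1/n_f² − 1/n_i²)].
Lines falling in [111, 130] nm: 4→2 (121.6 nm).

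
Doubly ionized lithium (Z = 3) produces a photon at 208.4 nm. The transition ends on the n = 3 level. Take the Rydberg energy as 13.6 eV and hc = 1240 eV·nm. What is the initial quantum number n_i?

n_i = 4

The photon energy is ΔE = hc/λ = 1240 / 208.4 = 5.950 eV.
With Z = 3, ΔE = 122.4 × (1/n_f² − 1/n_i²), so 1/n_f² − 1/n_i² = 0.04861.
With n_f = 3: 1/n_i² = 1/9 − 0.04861 = 0.06250, so n_i ≈ 4.00.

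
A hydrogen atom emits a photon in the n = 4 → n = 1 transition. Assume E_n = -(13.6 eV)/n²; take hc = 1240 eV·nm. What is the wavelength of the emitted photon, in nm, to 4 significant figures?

ΔE = 13.60 × (1/1² − 1/4²) = 13.60 × 0.9375 = 12.75 eV.
λ = hc/ΔE = 1240 / 12.75 = 97.25 nm.
This line belongs to the Lyman series.

97.25 nm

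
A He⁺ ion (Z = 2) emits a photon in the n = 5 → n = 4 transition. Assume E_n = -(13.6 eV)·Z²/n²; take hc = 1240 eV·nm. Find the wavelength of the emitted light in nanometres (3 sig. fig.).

1010 nm

For Z = 2 the level energies scale as Z², so the effective Rydberg energy is 13.6 × 4 = 54.40 eV.
ΔE = 54.40 × (1/4² − 1/5²) = 54.40 × 0.02250 = 1.224 eV.
λ = hc/ΔE = 1240 / 1.224 = 1010 nm.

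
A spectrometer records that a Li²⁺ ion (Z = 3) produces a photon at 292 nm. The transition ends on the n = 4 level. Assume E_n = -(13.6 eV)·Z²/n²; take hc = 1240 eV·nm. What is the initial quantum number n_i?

n_i = 6

The photon energy is ΔE = hc/λ = 1240 / 292 = 4.247 eV.
With Z = 3, ΔE = 122.4 × (1/n_f² − 1/n_i²), so 1/n_f² − 1/n_i² = 0.03469.
With n_f = 4: 1/n_i² = 1/16 − 0.03469 = 0.02781, so n_i ≈ 6.00.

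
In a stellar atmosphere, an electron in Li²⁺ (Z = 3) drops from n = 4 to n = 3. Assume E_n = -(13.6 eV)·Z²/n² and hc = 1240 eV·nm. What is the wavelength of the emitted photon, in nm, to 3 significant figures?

For Z = 3 the level energies scale as Z², so the effective Rydberg energy is 13.6 × 9 = 122.4 eV.
ΔE = 122.4 × (1/3² − 1/4²) = 122.4 × 0.04861 = 5.950 eV.
λ = hc/ΔE = 1240 / 5.950 = 208 nm.

208 nm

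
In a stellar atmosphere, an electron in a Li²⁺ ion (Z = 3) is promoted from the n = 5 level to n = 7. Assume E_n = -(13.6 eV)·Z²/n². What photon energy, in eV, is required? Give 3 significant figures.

The Bohr energies scale as Z², so for Z = 3: E_n = −122.4/n² eV.
E_7 = −122.4/49 = −2.498 eV and E_5 = −122.4/25 = −4.896 eV.
The photon energy is |E_7 − E_5| = 2.40 eV.

2.40 eV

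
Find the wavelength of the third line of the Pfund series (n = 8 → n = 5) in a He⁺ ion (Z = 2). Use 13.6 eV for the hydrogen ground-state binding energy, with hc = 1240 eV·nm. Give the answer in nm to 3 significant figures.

The Pfund series terminates on n_f = 5; the third line has n_i = 5+3 = 8.
ΔE = 54.40 × (1/5² − 1/8²) = 1.326 eV.
λ = 1240 / 1.326 = 935 nm.

935 nm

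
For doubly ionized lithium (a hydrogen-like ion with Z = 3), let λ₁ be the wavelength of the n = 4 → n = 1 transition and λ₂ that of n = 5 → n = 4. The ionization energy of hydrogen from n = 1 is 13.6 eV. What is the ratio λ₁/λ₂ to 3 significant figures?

λ ∝ 1/ΔE ∝ 1/(1/n_f² − 1/n_i²), and the Z² and hc factors cancel in the ratio.
λ₁/λ₂ = (1/4² − 1/5²)/(1/1² − 1/4²) = 0.02250/0.9375 = 0.0240.

0.0240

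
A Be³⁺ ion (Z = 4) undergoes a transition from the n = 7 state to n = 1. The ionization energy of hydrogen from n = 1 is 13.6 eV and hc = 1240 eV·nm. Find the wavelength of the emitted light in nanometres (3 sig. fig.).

For Z = 4 the level energies scale as Z², so the effective Rydberg energy is 13.6 × 16 = 217.6 eV.
ΔE = 217.6 × (1/1² − 1/7²) = 217.6 × 0.9796 = 213.2 eV.
λ = hc/ΔE = 1240 / 213.2 = 5.82 nm.

5.82 nm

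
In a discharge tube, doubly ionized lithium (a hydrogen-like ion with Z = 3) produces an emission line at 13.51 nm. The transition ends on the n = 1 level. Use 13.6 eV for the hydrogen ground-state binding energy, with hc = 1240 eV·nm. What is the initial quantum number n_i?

The photon energy is ΔE = hc/λ = 1240 / 13.51 = 91.78 eV.
With Z = 3, ΔE = 122.4 × (1/n_f² − 1/n_i²), so 1/n_f² − 1/n_i² = 0.7499.
With n_f = 1: 1/n_i² = 1/1 − 0.7499 = 0.2501, so n_i ≈ 2.00.

n_i = 2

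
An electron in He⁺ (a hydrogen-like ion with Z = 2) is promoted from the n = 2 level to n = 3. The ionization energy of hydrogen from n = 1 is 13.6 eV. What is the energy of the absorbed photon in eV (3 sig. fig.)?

7.56 eV

The Bohr energies scale as Z², so for Z = 2: E_n = −54.40/n² eV.
E_3 = −54.40/9 = −6.044 eV and E_2 = −54.40/4 = −13.60 eV.
The photon energy is |E_3 − E_2| = 7.56 eV.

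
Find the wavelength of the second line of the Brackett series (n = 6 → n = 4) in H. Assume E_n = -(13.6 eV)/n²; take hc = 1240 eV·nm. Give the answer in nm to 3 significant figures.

2630 nm

The Brackett series terminates on n_f = 4; the second line has n_i = 4+2 = 6.
ΔE = 13.60 × (1/4² − 1/6²) = 0.4722 eV.
λ = 1240 / 0.4722 = 2630 nm.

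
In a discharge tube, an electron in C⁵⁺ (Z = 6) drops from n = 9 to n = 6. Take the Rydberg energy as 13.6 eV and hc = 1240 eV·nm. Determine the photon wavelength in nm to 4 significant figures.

164.1 nm

For Z = 6 the level energies scale as Z², so the effective Rydberg energy is 13.6 × 36 = 489.6 eV.
ΔE = 489.6 × (1/6² − 1/9²) = 489.6 × 0.01543 = 7.556 eV.
λ = hc/ΔE = 1240 / 7.556 = 164.1 nm.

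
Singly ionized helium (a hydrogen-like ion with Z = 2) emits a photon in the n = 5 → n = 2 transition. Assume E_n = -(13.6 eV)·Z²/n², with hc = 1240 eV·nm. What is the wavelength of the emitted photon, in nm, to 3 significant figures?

109 nm

For Z = 2 the level energies scale as Z², so the effective Rydberg energy is 13.6 × 4 = 54.40 eV.
ΔE = 54.40 × (1/2² − 1/5²) = 54.40 × 0.2100 = 11.42 eV.
λ = hc/ΔE = 1240 / 11.42 = 109 nm.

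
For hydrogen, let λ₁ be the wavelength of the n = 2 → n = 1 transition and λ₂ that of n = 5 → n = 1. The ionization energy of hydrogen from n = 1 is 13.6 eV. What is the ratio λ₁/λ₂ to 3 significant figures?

1.28

λ ∝ 1/ΔE ∝ 1/(1/n_f² − 1/n_i²), and the Z² and hc factors cancel in the ratio.
λ₁/λ₂ = (1/1² − 1/5²)/(1/1² − 1/2²) = 0.9600/0.7500 = 1.28.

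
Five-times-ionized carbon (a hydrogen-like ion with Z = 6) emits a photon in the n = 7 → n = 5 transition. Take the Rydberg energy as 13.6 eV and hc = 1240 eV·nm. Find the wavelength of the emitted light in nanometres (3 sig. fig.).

129 nm

For Z = 6 the level energies scale as Z², so the effective Rydberg energy is 13.6 × 36 = 489.6 eV.
ΔE = 489.6 × (1/5² − 1/7²) = 489.6 × 0.01959 = 9.592 eV.
λ = hc/ΔE = 1240 / 9.592 = 129 nm.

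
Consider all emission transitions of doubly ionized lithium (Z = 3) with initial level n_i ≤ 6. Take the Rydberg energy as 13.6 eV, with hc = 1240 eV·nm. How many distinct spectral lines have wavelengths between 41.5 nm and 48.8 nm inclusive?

2

Enumerate all n_i → n_f pairs with 1 ≤ n_f < n_i ≤ 6 and compute λ = 1240 / [13.6·9·(1/n_f² − 1/n_i²)].
Lines falling in [41.5, 48.8] nm: 6→2 (45.59 nm), 5→2 (48.24 nm).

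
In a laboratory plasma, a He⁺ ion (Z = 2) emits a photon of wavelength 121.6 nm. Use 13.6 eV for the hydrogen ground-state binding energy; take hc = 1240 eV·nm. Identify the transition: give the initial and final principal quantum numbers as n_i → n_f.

n_i = 4, n_f = 2

The photon energy is ΔE = hc/λ = 1240 / 121.6 = 10.20 eV.
With Z = 2, ΔE = 54.40 × (1/n_f² − 1/n_i²), so 1/n_f² − 1/n_i² = 0.1875.
Trying n_f = 2 gives 1/n_i² = 0.06255, i.e. n_i ≈ 4; this pair matches.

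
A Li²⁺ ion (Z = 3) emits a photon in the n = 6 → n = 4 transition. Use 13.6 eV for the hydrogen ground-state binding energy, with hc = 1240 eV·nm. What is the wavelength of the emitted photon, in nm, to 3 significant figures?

For Z = 3 the level energies scale as Z², so the effective Rydberg energy is 13.6 × 9 = 122.4 eV.
ΔE = 122.4 × (1/4² − 1/6²) = 122.4 × 0.03472 = 4.250 eV.
λ = hc/ΔE = 1240 / 4.250 = 292 nm.

292 nm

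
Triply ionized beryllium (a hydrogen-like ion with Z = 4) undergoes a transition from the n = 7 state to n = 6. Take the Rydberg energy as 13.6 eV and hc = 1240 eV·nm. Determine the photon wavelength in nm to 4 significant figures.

For Z = 4 the level energies scale as Z², so the effective Rydberg energy is 13.6 × 16 = 217.6 eV.
ΔE = 217.6 × (1/6² − 1/7²) = 217.6 × 0.007370 = 1.604 eV.
λ = hc/ΔE = 1240 / 1.604 = 773.2 nm.

773.2 nm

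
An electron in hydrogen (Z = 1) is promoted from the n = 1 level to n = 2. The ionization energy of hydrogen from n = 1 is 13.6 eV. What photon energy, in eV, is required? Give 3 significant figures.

E_2 = −13.60/4 = −3.400 eV and E_1 = −13.60/1 = −13.60 eV.
The photon energy is |E_2 − E_1| = 10.2 eV.

10.2 eV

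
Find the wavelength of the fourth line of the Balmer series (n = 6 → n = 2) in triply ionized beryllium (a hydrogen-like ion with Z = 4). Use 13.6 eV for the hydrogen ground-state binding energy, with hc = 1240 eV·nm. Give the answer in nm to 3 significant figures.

25.6 nm

The Balmer series terminates on n_f = 2; the fourth line has n_i = 2+4 = 6.
ΔE = 217.6 × (1/2² − 1/6²) = 48.36 eV.
λ = 1240 / 48.36 = 25.6 nm.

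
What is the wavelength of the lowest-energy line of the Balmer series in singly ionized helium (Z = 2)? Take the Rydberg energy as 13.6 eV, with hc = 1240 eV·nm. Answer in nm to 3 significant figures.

164 nm

The Balmer series terminates on n_f = 2; the first line has n_i = 2+1 = 3.
ΔE = 54.40 × (1/2² − 1/3²) = 7.556 eV.
λ = 1240 / 7.556 = 164 nm.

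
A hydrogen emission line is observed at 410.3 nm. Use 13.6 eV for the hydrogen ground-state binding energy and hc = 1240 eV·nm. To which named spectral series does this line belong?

ΔE = 1240/410.3 = 3.022 eV.
This matches 13.6 × (1/2² − 1/6²), so n_f = 2: the Balmer series.

Balmer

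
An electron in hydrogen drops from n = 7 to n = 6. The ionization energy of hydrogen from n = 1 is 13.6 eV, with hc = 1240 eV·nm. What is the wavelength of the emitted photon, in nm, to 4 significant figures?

12370 nm

ΔE = 13.60 × (1/6² − 1/7²) = 13.60 × 0.007370 = 0.1002 eV.
λ = hc/ΔE = 1240 / 0.1002 = 12370 nm.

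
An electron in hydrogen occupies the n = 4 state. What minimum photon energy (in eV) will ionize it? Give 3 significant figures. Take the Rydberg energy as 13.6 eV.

E_4 = −13.60/16 = −0.850 eV, so ionization (to E = 0) requires 0.850 eV.

0.850 eV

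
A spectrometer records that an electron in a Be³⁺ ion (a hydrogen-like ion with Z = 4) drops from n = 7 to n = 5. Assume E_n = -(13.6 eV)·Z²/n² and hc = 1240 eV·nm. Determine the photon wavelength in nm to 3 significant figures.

291 nm

For Z = 4 the level energies scale as Z², so the effective Rydberg energy is 13.6 × 16 = 217.6 eV.
ΔE = 217.6 × (1/5² − 1/7²) = 217.6 × 0.01959 = 4.263 eV.
λ = hc/ΔE = 1240 / 4.263 = 291 nm.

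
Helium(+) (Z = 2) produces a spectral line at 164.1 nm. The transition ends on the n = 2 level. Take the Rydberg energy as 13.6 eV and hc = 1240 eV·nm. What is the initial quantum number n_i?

The photon energy is ΔE = hc/λ = 1240 / 164.1 = 7.556 eV.
With Z = 2, ΔE = 54.40 × (1/n_f² − 1/n_i²), so 1/n_f² − 1/n_i² = 0.1389.
With n_f = 2: 1/n_i² = 1/4 − 0.1389 = 0.1111, so n_i ≈ 3.00.

n_i = 3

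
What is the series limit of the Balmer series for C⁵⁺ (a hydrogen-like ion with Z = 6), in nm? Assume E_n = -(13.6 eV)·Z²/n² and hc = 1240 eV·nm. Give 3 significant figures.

10.1 nm

The Balmer series has lower level n_f = 2; the series limit corresponds to n_i → ∞.
ΔE_max = 13.6 × 36 / 2² = 122.4 eV.
λ_min = 1240 / 122.4 = 10.1 nm.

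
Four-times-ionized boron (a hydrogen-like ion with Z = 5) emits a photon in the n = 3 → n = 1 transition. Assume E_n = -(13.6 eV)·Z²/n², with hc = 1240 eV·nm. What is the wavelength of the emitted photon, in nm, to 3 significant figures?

4.10 nm

For Z = 5 the level energies scale as Z², so the effective Rydberg energy is 13.6 × 25 = 340.0 eV.
ΔE = 340.0 × (1/1² − 1/3²) = 340.0 × 0.8889 = 302.2 eV.
λ = hc/ΔE = 1240 / 302.2 = 4.10 nm.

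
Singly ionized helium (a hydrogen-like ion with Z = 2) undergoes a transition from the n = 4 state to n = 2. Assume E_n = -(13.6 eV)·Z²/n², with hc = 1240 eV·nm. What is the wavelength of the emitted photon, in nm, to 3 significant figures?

122 nm

For Z = 2 the level energies scale as Z², so the effective Rydberg energy is 13.6 × 4 = 54.40 eV.
ΔE = 54.40 × (1/2² − 1/4²) = 54.40 × 0.1875 = 10.20 eV.
λ = hc/ΔE = 1240 / 10.20 = 122 nm.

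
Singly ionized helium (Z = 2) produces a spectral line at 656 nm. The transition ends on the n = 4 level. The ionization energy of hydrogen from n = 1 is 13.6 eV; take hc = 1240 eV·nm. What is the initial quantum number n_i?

The photon energy is ΔE = hc/λ = 1240 / 656 = 1.890 eV.
With Z = 2, ΔE = 54.40 × (1/n_f² − 1/n_i²), so 1/n_f² − 1/n_i² = 0.03475.
With n_f = 4: 1/n_i² = 1/16 − 0.03475 = 0.02775, so n_i ≈ 6.00.

n_i = 6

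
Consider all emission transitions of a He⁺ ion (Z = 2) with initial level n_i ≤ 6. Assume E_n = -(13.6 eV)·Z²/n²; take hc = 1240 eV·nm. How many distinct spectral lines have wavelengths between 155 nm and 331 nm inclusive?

3

Enumerate all n_i → n_f pairs with 1 ≤ n_f < n_i ≤ 6 and compute λ = 1240 / [13.6·4·(1/n_f² − 1/n_i²)].
Lines falling in [155, 331] nm: 3→2 (164.1 nm), 6→3 (273.5 nm), 5→3 (320.5 nm).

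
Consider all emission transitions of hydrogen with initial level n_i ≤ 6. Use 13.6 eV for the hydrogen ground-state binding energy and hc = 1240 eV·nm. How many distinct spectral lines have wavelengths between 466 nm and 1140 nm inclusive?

Enumerate all n_i → n_f pairs with 1 ≤ n_f < n_i ≤ 6 and compute λ = 1240 / [13.6·1·(1/n_f² − 1/n_i²)].
Lines falling in [466, 1140] nm: 4→2 (486.3 nm), 3→2 (656.5 nm), 6→3 (1094 nm).

3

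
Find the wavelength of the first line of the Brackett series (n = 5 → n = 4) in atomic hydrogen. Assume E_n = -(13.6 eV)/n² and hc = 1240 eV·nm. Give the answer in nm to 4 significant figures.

4052 nm

The Brackett series terminates on n_f = 4; the first line has n_i = 4+1 = 5.
ΔE = 13.60 × (1/4² − 1/5²) = 0.3060 eV.
λ = 1240 / 0.3060 = 4052 nm.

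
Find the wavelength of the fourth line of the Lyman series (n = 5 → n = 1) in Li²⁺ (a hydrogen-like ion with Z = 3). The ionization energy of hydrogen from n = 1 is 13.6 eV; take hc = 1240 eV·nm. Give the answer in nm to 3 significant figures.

10.6 nm

The Lyman series terminates on n_f = 1; the fourth line has n_i = 1+4 = 5.
ΔE = 122.4 × (1/1² − 1/5²) = 117.5 eV.
λ = 1240 / 117.5 = 10.6 nm.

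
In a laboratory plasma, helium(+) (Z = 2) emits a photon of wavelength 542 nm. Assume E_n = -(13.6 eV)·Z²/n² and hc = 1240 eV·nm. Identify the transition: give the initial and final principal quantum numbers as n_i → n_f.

The photon energy is ΔE = hc/λ = 1240 / 542 = 2.288 eV.
With Z = 2, ΔE = 54.40 × (1/n_f² − 1/n_i²), so 1/n_f² − 1/n_i² = 0.04206.
Trying n_f = 4 gives 1/n_i² = 0.02044, i.e. n_i ≈ 7; this pair matches.

n_i = 7, n_f = 4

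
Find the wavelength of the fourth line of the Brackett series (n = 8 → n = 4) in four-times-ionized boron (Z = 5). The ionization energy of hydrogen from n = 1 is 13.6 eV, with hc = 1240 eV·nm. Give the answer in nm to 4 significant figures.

The Brackett series terminates on n_f = 4; the fourth line has n_i = 4+4 = 8.
ΔE = 340.0 × (1/4² − 1/8²) = 15.94 eV.
λ = 1240 / 15.94 = 77.80 nm.

77.80 nm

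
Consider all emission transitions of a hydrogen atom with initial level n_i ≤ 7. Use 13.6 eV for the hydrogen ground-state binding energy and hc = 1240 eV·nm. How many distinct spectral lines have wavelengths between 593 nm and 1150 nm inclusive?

3

Enumerate all n_i → n_f pairs with 1 ≤ n_f < n_i ≤ 7 and compute λ = 1240 / [13.6·1·(1/n_f² − 1/n_i²)].
Lines falling in [593, 1150] nm: 3→2 (656.5 nm), 7→3 (1005 nm), 6→3 (1094 nm).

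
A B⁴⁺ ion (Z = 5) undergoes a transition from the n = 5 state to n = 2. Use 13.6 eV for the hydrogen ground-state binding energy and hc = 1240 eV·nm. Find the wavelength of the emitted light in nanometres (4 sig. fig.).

17.37 nm

For Z = 5 the level energies scale as Z², so the effective Rydberg energy is 13.6 × 25 = 340.0 eV.
ΔE = 340.0 × (1/2² − 1/5²) = 340.0 × 0.2100 = 71.40 eV.
λ = hc/ΔE = 1240 / 71.40 = 17.37 nm.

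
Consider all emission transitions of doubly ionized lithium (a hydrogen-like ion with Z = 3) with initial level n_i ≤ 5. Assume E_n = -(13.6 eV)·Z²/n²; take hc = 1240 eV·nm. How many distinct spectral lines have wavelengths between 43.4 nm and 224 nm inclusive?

5

Enumerate all n_i → n_f pairs with 1 ≤ n_f < n_i ≤ 5 and compute λ = 1240 / [13.6·9·(1/n_f² − 1/n_i²)].
Lines falling in [43.4, 224] nm: 5→2 (48.24 nm), 4→2 (54.03 nm), 3→2 (72.94 nm), 5→3 (142.5 nm), 4→3 (208.4 nm).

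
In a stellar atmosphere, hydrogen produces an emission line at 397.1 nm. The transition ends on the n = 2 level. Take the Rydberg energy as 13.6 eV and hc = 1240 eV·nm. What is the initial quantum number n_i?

The photon energy is ΔE = hc/λ = 1240 / 397.1 = 3.123 eV.
With Z = 1, ΔE = 13.60 × (1/n_f² − 1/n_i²), so 1/n_f² − 1/n_i² = 0.2296.
With n_f = 2: 1/n_i² = 1/4 − 0.2296 = 0.02039, so n_i ≈ 7.00.

n_i = 7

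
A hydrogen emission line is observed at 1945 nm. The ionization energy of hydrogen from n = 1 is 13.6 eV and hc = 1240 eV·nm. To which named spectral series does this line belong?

Brackett

ΔE = 1240/1945 = 0.6375 eV.
This matches 13.6 × (1/4² − 1/8²), so n_f = 4: the Brackett series.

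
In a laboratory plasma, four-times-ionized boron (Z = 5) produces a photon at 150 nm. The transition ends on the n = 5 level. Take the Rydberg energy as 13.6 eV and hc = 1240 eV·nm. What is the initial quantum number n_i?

n_i = 8

The photon energy is ΔE = hc/λ = 1240 / 150 = 8.267 eV.
With Z = 5, ΔE = 340.0 × (1/n_f² − 1/n_i²), so 1/n_f² − 1/n_i² = 0.02431.
With n_f = 5: 1/n_i² = 1/25 − 0.02431 = 0.01569, so n_i ≈ 7.98.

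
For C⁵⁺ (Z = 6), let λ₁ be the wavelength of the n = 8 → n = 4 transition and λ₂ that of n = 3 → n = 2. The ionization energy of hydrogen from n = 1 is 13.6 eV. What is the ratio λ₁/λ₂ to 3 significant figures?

λ ∝ 1/ΔE ∝ 1/(1/n_f² − 1/n_i²), and the Z² and hc factors cancel in the ratio.
λ₁/λ₂ = (1/2² − 1/3²)/(1/4² − 1/8²) = 0.1389/0.04688 = 2.96.

2.96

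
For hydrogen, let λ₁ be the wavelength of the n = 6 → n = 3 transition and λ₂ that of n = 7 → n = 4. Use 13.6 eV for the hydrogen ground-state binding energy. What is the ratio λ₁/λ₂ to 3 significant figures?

0.505

λ ∝ 1/ΔE ∝ 1/(1/n_f² − 1/n_i²), and the Z² and hc factors cancel in the ratio.
λ₁/λ₂ = (1/4² − 1/7²)/(1/3² − 1/6²) = 0.04209/0.08333 = 0.505.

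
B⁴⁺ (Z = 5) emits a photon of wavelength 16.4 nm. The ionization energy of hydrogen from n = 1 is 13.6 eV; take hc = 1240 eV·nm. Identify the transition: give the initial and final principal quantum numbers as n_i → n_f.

The photon energy is ΔE = hc/λ = 1240 / 16.4 = 75.61 eV.
With Z = 5, ΔE = 340.0 × (1/n_f² − 1/n_i²), so 1/n_f² − 1/n_i² = 0.2224.
Trying n_f = 2 gives 1/n_i² = 0.02762, i.e. n_i ≈ 6; this pair matches.

n_i = 6, n_f = 2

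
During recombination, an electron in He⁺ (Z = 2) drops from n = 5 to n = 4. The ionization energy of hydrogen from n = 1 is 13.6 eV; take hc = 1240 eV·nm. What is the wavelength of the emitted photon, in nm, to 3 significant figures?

For Z = 2 the level energies scale as Z², so the effective Rydberg energy is 13.6 × 4 = 54.40 eV.
ΔE = 54.40 × (1/4² − 1/5²) = 54.40 × 0.02250 = 1.224 eV.
λ = hc/ΔE = 1240 / 1.224 = 1010 nm.

1010 nm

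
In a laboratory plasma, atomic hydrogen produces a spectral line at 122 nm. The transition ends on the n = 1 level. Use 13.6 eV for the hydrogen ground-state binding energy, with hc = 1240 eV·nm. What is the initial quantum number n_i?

n_i = 2

The photon energy is ΔE = hc/λ = 1240 / 122 = 10.16 eV.
With Z = 1, ΔE = 13.60 × (1/n_f² − 1/n_i²), so 1/n_f² − 1/n_i² = 0.7473.
With n_f = 1: 1/n_i² = 1/1 − 0.7473 = 0.2527, so n_i ≈ 1.99.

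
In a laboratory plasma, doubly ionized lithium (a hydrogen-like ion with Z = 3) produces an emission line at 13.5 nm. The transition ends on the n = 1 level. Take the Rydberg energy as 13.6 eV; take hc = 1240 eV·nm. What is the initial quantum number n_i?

The photon energy is ΔE = hc/λ = 1240 / 13.5 = 91.85 eV.
With Z = 3, ΔE = 122.4 × (1/n_f² − 1/n_i²), so 1/n_f² − 1/n_i² = 0.7504.
With n_f = 1: 1/n_i² = 1/1 − 0.7504 = 0.2496, so n_i ≈ 2.00.

n_i = 2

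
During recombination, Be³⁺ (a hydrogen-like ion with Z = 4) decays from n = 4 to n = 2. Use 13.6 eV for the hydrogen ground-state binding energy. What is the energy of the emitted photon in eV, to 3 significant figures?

40.8 eV

The Bohr energies scale as Z², so for Z = 4: E_n = −217.6/n² eV.
E_4 = −217.6/16 = −13.60 eV and E_2 = −217.6/4 = −54.40 eV.
The photon energy is |E_4 − E_2| = 40.8 eV.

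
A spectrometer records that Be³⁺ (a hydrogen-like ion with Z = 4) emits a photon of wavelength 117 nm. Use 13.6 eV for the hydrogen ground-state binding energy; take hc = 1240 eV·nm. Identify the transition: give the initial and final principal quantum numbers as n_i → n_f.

n_i = 4, n_f = 3

The photon energy is ΔE = hc/λ = 1240 / 117 = 10.60 eV.
With Z = 4, ΔE = 217.6 × (1/n_f² − 1/n_i²), so 1/n_f² − 1/n_i² = 0.04871.
Trying n_f = 3 gives 1/n_i² = 0.06241, i.e. n_i ≈ 4; this pair matches.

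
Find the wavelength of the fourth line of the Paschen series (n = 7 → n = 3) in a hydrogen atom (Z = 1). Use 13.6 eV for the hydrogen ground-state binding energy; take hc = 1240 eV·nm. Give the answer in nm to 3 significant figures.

The Paschen series terminates on n_f = 3; the fourth line has n_i = 3+4 = 7.
ΔE = 13.60 × (1/3² − 1/7²) = 1.234 eV.
λ = 1240 / 1.234 = 1010 nm.

1010 nm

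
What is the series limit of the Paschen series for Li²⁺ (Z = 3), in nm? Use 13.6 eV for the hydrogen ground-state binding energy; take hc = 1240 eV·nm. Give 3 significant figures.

The Paschen series has lower level n_f = 3; the series limit corresponds to n_i → ∞.
ΔE_max = 13.6 × 9 / 3² = 13.60 eV.
λ_min = 1240 / 13.60 = 91.2 nm.

91.2 nm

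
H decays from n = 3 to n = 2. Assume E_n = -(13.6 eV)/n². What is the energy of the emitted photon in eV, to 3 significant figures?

E_3 = −13.60/9 = −1.511 eV and E_2 = −13.60/4 = −3.400 eV.
The photon energy is |E_3 − E_2| = 1.89 eV.

1.89 eV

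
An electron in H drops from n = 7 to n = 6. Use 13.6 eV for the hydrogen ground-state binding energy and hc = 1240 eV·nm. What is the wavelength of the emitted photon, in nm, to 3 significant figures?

12400 nm

ΔE = 13.60 × (1/6² − 1/7²) = 13.60 × 0.007370 = 0.1002 eV.
λ = hc/ΔE = 1240 / 0.1002 = 12400 nm.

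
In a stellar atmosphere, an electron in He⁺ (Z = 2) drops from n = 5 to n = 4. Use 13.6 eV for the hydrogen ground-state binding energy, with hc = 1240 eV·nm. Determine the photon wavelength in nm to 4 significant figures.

1013 nm

For Z = 2 the level energies scale as Z², so the effective Rydberg energy is 13.6 × 4 = 54.40 eV.
ΔE = 54.40 × (1/4² − 1/5²) = 54.40 × 0.02250 = 1.224 eV.
λ = hc/ΔE = 1240 / 1.224 = 1013 nm.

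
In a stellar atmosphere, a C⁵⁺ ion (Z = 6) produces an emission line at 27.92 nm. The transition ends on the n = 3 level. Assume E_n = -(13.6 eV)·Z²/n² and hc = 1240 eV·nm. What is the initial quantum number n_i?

The photon energy is ΔE = hc/λ = 1240 / 27.92 = 44.41 eV.
With Z = 6, ΔE = 489.6 × (1/n_f² − 1/n_i²), so 1/n_f² − 1/n_i² = 0.09071.
With n_f = 3: 1/n_i² = 1/9 − 0.09071 = 0.02040, so n_i ≈ 7.00.

n_i = 7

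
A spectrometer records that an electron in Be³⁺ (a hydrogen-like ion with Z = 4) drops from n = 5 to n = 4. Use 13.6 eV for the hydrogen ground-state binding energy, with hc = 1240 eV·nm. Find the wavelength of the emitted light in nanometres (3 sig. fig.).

For Z = 4 the level energies scale as Z², so the effective Rydberg energy is 13.6 × 16 = 217.6 eV.
ΔE = 217.6 × (1/4² − 1/5²) = 217.6 × 0.02250 = 4.896 eV.
λ = hc/ΔE = 1240 / 4.896 = 253 nm.

253 nm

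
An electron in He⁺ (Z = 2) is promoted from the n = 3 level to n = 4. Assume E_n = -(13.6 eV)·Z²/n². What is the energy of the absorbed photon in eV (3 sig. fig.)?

2.64 eV

The Bohr energies scale as Z², so for Z = 2: E_n = −54.40/n² eV.
E_4 = −54.40/16 = −3.400 eV and E_3 = −54.40/9 = −6.044 eV.
The photon energy is |E_4 − E_3| = 2.64 eV.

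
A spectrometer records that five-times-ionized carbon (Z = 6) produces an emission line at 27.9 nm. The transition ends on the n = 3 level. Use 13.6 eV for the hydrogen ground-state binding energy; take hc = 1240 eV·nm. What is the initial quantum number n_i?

The photon energy is ΔE = hc/λ = 1240 / 27.9 = 44.44 eV.
With Z = 6, ΔE = 489.6 × (1/n_f² − 1/n_i²), so 1/n_f² − 1/n_i² = 0.09078.
With n_f = 3: 1/n_i² = 1/9 − 0.09078 = 0.02033, so n_i ≈ 7.01.

n_i = 7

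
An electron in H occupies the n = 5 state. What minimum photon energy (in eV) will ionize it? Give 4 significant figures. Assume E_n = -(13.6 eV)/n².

E_5 = −13.60/25 = −0.5440 eV, so ionization (to E = 0) requires 0.5440 eV.

0.5440 eV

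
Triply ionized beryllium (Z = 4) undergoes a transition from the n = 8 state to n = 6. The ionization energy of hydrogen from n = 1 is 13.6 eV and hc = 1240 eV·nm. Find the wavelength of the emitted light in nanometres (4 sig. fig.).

For Z = 4 the level energies scale as Z², so the effective Rydberg energy is 13.6 × 16 = 217.6 eV.
ΔE = 217.6 × (1/6² − 1/8²) = 217.6 × 0.01215 = 2.644 eV.
λ = hc/ΔE = 1240 / 2.644 = 468.9 nm.

468.9 nm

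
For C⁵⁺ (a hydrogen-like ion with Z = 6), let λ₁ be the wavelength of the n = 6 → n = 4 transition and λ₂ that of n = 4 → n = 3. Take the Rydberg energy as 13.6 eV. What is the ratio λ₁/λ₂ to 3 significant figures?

λ ∝ 1/ΔE ∝ 1/(1/n_f² − 1/n_i²), and the Z² and hc factors cancel in the ratio.
λ₁/λ₂ = (1/3² − 1/4²)/(1/4² − 1/6²) = 0.04861/0.03472 = 1.40.

1.40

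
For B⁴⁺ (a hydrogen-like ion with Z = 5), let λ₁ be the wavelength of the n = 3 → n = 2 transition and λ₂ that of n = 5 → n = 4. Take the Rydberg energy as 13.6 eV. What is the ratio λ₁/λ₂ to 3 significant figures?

0.162

λ ∝ 1/ΔE ∝ 1/(1/n_f² − 1/n_i²), and the Z² and hc factors cancel in the ratio.
λ₁/λ₂ = (1/4² − 1/5²)/(1/2² − 1/3²) = 0.02250/0.1389 = 0.162.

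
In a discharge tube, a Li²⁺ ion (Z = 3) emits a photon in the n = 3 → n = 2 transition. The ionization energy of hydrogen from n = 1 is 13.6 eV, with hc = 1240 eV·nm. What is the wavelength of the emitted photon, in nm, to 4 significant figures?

72.94 nm

For Z = 3 the level energies scale as Z², so the effective Rydberg energy is 13.6 × 9 = 122.4 eV.
ΔE = 122.4 × (1/2² − 1/3²) = 122.4 × 0.1389 = 17.00 eV.
λ = hc/ΔE = 1240 / 17.00 = 72.94 nm.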